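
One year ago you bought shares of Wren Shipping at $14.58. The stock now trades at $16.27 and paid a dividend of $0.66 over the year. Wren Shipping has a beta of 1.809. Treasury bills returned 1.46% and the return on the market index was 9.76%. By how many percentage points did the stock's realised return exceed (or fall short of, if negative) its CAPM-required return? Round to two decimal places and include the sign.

-0.36%

Realised HPR = (P1 + D1 − P0) / P0 = (16.27 + 0.66 − 14.58) / 14.58 = 2.35 / 14.58 = 16.1180%
MRP = 9.76% − 1.46% = 8.30%
CAPM required = R_f + β·MRP = 1.46% + 1.809 × 8.30% = 16.47470%
α = realised − required = 16.1180% − 16.47470% = -0.36%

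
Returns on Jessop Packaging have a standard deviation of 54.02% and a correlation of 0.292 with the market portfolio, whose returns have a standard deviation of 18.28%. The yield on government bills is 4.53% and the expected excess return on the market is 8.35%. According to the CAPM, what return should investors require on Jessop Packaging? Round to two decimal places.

β = ρ × σ_i / σ_m = 0.292 × 54.02% / 18.28% = 0.8629
E(R) = 4.53% + 0.8629 × 8.35% = 11.74%

11.74%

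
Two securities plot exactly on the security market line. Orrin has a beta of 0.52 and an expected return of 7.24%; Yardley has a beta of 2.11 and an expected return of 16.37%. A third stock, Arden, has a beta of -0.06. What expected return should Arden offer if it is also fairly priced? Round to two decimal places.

3.91%

MRP (SML slope) = (16.37% − 7.24%) / (2.11 − 0.52) = 9.13% / 1.59 = 5.7421%
R_f (intercept) = 7.24% − 0.52 × 5.7421% = 4.2541%
E(R_Arden) = R_f + β × MRP = 4.2541% + -0.06 × 5.7421% = 3.91%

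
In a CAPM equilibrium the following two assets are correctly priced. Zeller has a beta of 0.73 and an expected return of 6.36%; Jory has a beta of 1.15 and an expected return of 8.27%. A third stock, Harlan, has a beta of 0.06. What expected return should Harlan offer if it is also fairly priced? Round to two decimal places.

MRP (SML slope) = (8.27% − 6.36%) / (1.15 − 0.73) = 1.91% / 0.42 = 4.5476%
R_f (intercept) = 6.36% − 0.73 × 4.5476% = 3.0403%
E(R_Harlan) = R_f + β × MRP = 3.0403% + 0.06 × 4.5476% = 3.31%

3.31%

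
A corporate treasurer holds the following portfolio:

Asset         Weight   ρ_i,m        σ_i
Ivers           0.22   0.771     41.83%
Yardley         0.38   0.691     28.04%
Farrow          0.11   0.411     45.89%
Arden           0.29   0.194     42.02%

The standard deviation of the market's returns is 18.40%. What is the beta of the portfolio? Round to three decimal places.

1.027

β_Ivers = 0.771 × 41.83% / 18.40% = 1.7528
β_Yardley = 0.691 × 28.04% / 18.40% = 1.0530
β_Farrow = 0.411 × 45.89% / 18.40% = 1.0250
β_Arden = 0.194 × 42.02% / 18.40% = 0.4430
β_P = Σ w_i β_i = 0.22×1.7528 + 0.38×1.0530 + 0.11×1.0250 + 0.29×0.4430 = 1.0270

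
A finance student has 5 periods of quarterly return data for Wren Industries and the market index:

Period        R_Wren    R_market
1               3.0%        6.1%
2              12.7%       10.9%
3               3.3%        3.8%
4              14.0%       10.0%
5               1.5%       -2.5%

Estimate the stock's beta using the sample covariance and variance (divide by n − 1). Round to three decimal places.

0.946

Mean R_i = (3.0 + 12.7 + 3.3 + 14.0 + 1.5) / 5 = 6.9000%
Mean R_m = (6.1 + 10.9 + 3.8 + 10.0 − 2.5) / 5 = 5.6600%
Σ(R_i − R̄_i)(R_m − R̄_m) = 110.2500  ⇒  Cov = 110.2500 / 4 = 27.5625
Σ(R_m − R̄_m)² = 116.5320  ⇒  Var(R_m) = 116.5320 / 4 = 29.1330
β = Cov / Var(R_m) = 27.5625 / 29.1330 = 0.9461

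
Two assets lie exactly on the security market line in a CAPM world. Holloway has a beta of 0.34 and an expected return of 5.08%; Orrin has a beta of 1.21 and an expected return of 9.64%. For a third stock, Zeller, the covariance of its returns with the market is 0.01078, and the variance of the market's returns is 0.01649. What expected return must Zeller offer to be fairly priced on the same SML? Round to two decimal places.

6.72%

MRP = (9.64% − 5.08%) / (1.21 − 0.34) = 5.2414%
R_f = 5.08% − 0.34 × 5.2414% = 3.2979%
β_Zeller = Cov / Var(R_m) = 0.01078 / 0.01649 = 0.6537
E(R_Zeller) = R_f + β × MRP = 3.2979% + 0.6537 × 5.2414% = 6.72%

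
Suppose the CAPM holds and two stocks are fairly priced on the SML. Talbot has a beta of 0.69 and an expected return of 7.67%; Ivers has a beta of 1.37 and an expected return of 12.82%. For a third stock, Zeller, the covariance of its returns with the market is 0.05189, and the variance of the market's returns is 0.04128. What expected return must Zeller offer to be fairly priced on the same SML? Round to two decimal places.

11.96%

MRP = (12.82% − 7.67%) / (1.37 − 0.69) = 7.5735%
R_f = 7.67% − 0.69 × 7.5735% = 2.4443%
β_Zeller = Cov / Var(R_m) = 0.05189 / 0.04128 = 1.2570
E(R_Zeller) = R_f + β × MRP = 2.4443% + 1.2570 × 7.5735% = 11.96%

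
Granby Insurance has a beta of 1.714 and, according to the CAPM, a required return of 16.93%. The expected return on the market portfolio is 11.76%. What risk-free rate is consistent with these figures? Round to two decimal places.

E(R) = R_f + β(E(R_m) − R_f) = R_f(1 − β) + β·E(R_m)
16.93% = R_f × (1 − 1.714) + 1.714 × 11.76%
16.93% = R_f × -0.714 + 20.15664%
R_f = (16.93% − 20.15664%) / -0.714 = 4.52%

4.52%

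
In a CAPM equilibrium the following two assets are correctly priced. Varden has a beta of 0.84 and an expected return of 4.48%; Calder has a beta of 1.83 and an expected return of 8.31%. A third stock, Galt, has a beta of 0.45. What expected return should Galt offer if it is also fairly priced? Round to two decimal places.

MRP (SML slope) = (8.31% − 4.48%) / (1.83 − 0.84) = 3.83% / 0.99 = 3.8687%
R_f (intercept) = 4.48% − 0.84 × 3.8687% = 1.2303%
E(R_Galt) = R_f + β × MRP = 1.2303% + 0.45 × 3.8687% = 2.97%

2.97%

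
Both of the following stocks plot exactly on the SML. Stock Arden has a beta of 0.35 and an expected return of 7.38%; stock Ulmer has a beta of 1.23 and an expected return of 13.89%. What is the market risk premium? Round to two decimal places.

7.40%

Both satisfy E(R) = R_f + β·MRP, so the slope of the SML is
MRP = (13.89% − 7.38%) / (1.23 − 0.35) = 6.51% / 0.88 = 7.3977%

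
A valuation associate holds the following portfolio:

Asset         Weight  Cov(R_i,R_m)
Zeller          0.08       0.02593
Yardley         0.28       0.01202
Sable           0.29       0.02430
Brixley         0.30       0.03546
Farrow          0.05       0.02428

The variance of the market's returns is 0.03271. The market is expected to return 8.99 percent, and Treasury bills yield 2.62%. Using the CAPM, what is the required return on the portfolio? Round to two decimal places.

7.36%

β_Zeller = 0.02593 / 0.03271 = 0.7927
β_Yardley = 0.01202 / 0.03271 = 0.3675
β_Sable = 0.02430 / 0.03271 = 0.7429
β_Brixley = 0.03546 / 0.03271 = 1.0841
β_Farrow = 0.02428 / 0.03271 = 0.7423
β_P = Σ w_i β_i = 0.08×0.7927 + 0.28×0.3675 + 0.29×0.7429 + 0.30×1.0841 + 0.05×0.7423 = 0.7441
MRP = 8.99% − 2.62% = 6.37%
E(R_P) = R_f + β_P × MRP = 2.62% + 0.7441 × 6.37% = 7.36%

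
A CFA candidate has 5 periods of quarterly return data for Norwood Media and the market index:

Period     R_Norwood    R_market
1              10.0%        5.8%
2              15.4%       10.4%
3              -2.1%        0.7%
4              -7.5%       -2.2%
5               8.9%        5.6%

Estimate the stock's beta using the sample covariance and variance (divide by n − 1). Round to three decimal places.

1.902

Mean R_i = (10.0 + 15.4 − 2.1 − 7.5 + 8.9) / 5 = 4.9400%
Mean R_m = (5.8 + 10.4 + 0.7 − 2.2 + 5.6) / 5 = 4.0600%
Σ(R_i − R̄_i)(R_m − R̄_m) = 182.7480  ⇒  Cov = 182.7480 / 4 = 45.6870
Σ(R_m − R̄_m)² = 96.0720  ⇒  Var(R_m) = 96.0720 / 4 = 24.0180
β = Cov / Var(R_m) = 45.6870 / 24.0180 = 1.9022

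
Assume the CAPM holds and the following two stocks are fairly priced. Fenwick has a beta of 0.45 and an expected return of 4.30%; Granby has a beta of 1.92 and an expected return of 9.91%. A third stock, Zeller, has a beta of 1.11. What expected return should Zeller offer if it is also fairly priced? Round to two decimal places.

6.82%

MRP (SML slope) = (9.91% − 4.30%) / (1.92 − 0.45) = 5.61% / 1.47 = 3.8163%
R_f (intercept) = 4.30% − 0.45 × 3.8163% = 2.5827%
E(R_Zeller) = R_f + β × MRP = 2.5827% + 1.11 × 3.8163% = 6.82%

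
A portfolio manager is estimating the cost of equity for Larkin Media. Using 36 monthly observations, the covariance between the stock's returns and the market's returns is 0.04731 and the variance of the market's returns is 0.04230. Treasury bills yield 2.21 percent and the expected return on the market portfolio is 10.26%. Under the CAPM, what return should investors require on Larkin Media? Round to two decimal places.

11.21%

β = Cov(R_i, R_m) / Var(R_m) = 0.04731 / 0.04230 = 1.1184
MRP = 10.26% − 2.21% = 8.05%
E(R) = R_f + β × MRP = 2.21% + 1.1184 × 8.05% = 11.21%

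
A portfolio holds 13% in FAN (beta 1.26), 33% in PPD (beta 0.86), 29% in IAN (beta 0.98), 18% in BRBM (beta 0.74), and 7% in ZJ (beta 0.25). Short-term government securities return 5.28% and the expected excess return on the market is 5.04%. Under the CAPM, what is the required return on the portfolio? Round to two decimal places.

9.73%

β_P = Σ w_i β_i = 0.13×1.26 + 0.33×0.86 + 0.29×0.98 + 0.18×0.74 + 0.07×0.25 = 0.8825
E(R_P) = R_f + β_P × MRP = 5.28% + 0.8825 × 5.04% = 9.73%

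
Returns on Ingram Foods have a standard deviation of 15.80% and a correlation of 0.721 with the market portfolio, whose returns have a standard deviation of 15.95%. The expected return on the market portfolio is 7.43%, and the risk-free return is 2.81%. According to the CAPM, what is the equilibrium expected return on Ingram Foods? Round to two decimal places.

6.11%

β = ρ × σ_i / σ_m = 0.721 × 15.80% / 15.95% = 0.7142
MRP = 7.43% − 2.81% = 4.62%
E(R) = 2.81% + 0.7142 × 4.62% = 6.11%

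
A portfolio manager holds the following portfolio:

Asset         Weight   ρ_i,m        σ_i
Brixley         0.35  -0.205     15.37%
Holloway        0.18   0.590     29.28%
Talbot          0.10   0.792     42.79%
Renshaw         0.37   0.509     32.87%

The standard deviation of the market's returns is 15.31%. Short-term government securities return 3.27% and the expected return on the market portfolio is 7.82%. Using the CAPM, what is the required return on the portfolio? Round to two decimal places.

β_Brixley = -0.205 × 15.37% / 15.31% = -0.2058
β_Holloway = 0.590 × 29.28% / 15.31% = 1.1284
β_Talbot = 0.792 × 42.79% / 15.31% = 2.2136
β_Renshaw = 0.509 × 32.87% / 15.31% = 1.0928
β_P = Σ w_i β_i = 0.35×-0.2058 + 0.18×1.1284 + 0.10×2.2136 + 0.37×1.0928 = 0.7568
MRP = 7.82% − 3.27% = 4.55%
E(R_P) = R_f + β_P × MRP = 3.27% + 0.7568 × 4.55% = 6.71%

6.71%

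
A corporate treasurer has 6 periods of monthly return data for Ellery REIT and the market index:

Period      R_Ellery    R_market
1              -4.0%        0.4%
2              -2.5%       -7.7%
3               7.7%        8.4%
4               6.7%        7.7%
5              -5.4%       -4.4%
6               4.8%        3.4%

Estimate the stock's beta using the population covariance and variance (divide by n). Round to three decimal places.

0.783

Mean R_i = (-4.0 − 2.5 + 7.7 + 6.7 − 5.4 + 4.8) / 6 = 1.2167%
Mean R_m = (0.4 − 7.7 + 8.4 + 7.7 − 4.4 + 3.4) / 6 = 1.3000%
Σ(R_i − R̄_i)(R_m − R̄_m) = 164.5100  ⇒  Cov = 164.5100 / 6 = 27.4183
Σ(R_m − R̄_m)² = 210.0800  ⇒  Var(R_m) = 210.0800 / 6 = 35.0133
β = Cov / Var(R_m) = 27.4183 / 35.0133 = 0.7831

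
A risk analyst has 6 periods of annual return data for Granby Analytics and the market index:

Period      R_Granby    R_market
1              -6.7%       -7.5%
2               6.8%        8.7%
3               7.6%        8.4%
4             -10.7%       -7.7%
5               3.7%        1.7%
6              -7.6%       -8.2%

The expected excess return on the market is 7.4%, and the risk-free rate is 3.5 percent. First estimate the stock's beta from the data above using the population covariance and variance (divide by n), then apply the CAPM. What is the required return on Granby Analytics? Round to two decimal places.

Mean R_i = (-6.7 + 6.8 + 7.6 − 10.7 + 3.7 − 7.6) / 6 = -1.1500%
Mean R_m = (-7.5 + 8.7 + 8.4 − 7.7 + 1.7 − 8.2) / 6 = -0.7667%
Σ(R_i − R̄_i)(R_m − R̄_m) = 318.9600  ⇒  Cov = 318.9600 / 6 = 53.1600
Σ(R_m − R̄_m)² = 328.3933  ⇒  Var(R_m) = 328.3933 / 6 = 54.7322
β = Cov / Var(R_m) = 53.1600 / 54.7322 = 0.9713
E(R) = R_f + β × MRP = 3.5% + 0.9713 × 7.4% = 10.69%

10.69%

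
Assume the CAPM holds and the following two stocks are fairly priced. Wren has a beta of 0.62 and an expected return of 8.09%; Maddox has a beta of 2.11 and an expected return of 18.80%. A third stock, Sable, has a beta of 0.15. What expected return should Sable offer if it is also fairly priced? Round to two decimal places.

4.71%

MRP (SML slope) = (18.80% − 8.09%) / (2.11 − 0.62) = 10.71% / 1.49 = 7.1879%
R_f (intercept) = 8.09% − 0.62 × 7.1879% = 3.6335%
E(R_Sable) = R_f + β × MRP = 3.6335% + 0.15 × 7.1879% = 4.71%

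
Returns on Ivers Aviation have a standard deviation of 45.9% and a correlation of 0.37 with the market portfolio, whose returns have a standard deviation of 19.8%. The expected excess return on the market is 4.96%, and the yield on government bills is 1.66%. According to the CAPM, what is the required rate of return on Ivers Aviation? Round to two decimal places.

β = ρ × σ_i / σ_m = 0.37 × 45.9% / 19.8% = 0.8577
E(R) = 1.66% + 0.8577 × 4.96% = 5.91%

5.91%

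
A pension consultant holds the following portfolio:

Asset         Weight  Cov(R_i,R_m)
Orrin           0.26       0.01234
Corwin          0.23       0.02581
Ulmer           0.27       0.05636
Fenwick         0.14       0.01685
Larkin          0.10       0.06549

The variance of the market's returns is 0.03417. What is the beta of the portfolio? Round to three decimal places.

0.974

β_Orrin = 0.01234 / 0.03417 = 0.3611
β_Corwin = 0.02581 / 0.03417 = 0.7553
β_Ulmer = 0.05636 / 0.03417 = 1.6494
β_Fenwick = 0.01685 / 0.03417 = 0.4931
β_Larkin = 0.06549 / 0.03417 = 1.9166
β_P = Σ w_i β_i = 0.26×0.3611 + 0.23×0.7553 + 0.27×1.6494 + 0.14×0.4931 + 0.10×1.9166 = 0.9736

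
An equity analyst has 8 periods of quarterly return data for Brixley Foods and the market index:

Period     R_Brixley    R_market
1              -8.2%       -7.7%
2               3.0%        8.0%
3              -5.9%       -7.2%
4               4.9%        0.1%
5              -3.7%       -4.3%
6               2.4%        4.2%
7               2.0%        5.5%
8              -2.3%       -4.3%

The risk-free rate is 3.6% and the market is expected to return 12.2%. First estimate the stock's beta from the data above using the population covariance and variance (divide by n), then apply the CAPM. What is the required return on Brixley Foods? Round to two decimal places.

Mean R_i = (-8.2 + 3.0 − 5.9 + 4.9 − 3.7 + 2.4 + 2.0 − 2.3) / 8 = -0.9750%
Mean R_m = (-7.7 + 8.0 − 7.2 + 0.1 − 4.3 + 4.2 + 5.5 − 4.3) / 8 = -0.7125%
Σ(R_i − R̄_i)(R_m − R̄_m) = 171.4325  ⇒  Cov = 171.4325 / 8 = 21.4291
Σ(R_m − R̄_m)² = 255.9488  ⇒  Var(R_m) = 255.9488 / 8 = 31.9936
β = Cov / Var(R_m) = 21.4291 / 31.9936 = 0.6698
MRP = 12.2% − 3.6% = 8.60%
E(R) = R_f + β × MRP = 3.6% + 0.6698 × 8.6% = 9.36%

9.36%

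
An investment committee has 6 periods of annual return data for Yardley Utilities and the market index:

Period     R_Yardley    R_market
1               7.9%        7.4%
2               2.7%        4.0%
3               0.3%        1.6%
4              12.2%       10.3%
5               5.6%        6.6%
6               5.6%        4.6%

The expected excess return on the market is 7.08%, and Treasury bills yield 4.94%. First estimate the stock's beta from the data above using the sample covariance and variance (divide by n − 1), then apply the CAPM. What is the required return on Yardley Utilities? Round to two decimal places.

14.36%

Mean R_i = (7.9 + 2.7 + 0.3 + 12.2 + 5.6 + 5.6) / 6 = 5.7167%
Mean R_m = (7.4 + 4.0 + 1.6 + 10.3 + 6.6 + 4.6) / 6 = 5.7500%
Σ(R_i − R̄_i)(R_m − R̄_m) = 60.8950  ⇒  Cov = 60.8950 / 5 = 12.1790
Σ(R_m − R̄_m)² = 45.7550  ⇒  Var(R_m) = 45.7550 / 5 = 9.1510
β = Cov / Var(R_m) = 12.1790 / 9.1510 = 1.3309
E(R) = R_f + β × MRP = 4.94% + 1.3309 × 7.08% = 14.36%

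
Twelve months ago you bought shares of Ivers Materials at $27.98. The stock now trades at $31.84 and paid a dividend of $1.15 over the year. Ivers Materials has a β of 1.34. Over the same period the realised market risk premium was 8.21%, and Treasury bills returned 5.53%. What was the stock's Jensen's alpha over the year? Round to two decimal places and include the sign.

+1.37%

Realised HPR = (P1 + D1 − P0) / P0 = (31.84 + 1.15 − 27.98) / 27.98 = 5.01 / 27.98 = 17.9056%
CAPM required = R_f + β·MRP = 5.53% + 1.34 × 8.21% = 16.5314%
α = realised − required = 17.9056% − 16.5314% = +1.37%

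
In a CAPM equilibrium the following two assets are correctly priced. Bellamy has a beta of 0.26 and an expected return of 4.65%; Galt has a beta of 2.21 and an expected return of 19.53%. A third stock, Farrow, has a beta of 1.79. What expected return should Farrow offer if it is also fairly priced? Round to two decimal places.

16.33%

MRP (SML slope) = (19.53% − 4.65%) / (2.21 − 0.26) = 14.88% / 1.95 = 7.6308%
R_f (intercept) = 4.65% − 0.26 × 7.6308% = 2.6660%
E(R_Farrow) = R_f + β × MRP = 2.6660% + 1.79 × 7.6308% = 16.33%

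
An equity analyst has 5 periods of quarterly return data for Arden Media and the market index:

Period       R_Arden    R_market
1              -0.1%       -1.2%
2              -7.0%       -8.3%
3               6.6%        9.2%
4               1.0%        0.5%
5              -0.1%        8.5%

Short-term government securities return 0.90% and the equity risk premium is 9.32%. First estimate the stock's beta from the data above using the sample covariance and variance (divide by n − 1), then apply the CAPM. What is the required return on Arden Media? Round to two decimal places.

6.07%

Mean R_i = (-0.1 − 7.0 + 6.6 + 1.0 − 0.1) / 5 = 0.0800%
Mean R_m = (-1.2 − 8.3 + 9.2 + 0.5 + 8.5) / 5 = 1.7400%
Σ(R_i − R̄_i)(R_m − R̄_m) = 117.8940  ⇒  Cov = 117.8940 / 4 = 29.4735
Σ(R_m − R̄_m)² = 212.3320  ⇒  Var(R_m) = 212.3320 / 4 = 53.0830
β = Cov / Var(R_m) = 29.4735 / 53.0830 = 0.5552
E(R) = R_f + β × MRP = 0.90% + 0.5552 × 9.32% = 6.07%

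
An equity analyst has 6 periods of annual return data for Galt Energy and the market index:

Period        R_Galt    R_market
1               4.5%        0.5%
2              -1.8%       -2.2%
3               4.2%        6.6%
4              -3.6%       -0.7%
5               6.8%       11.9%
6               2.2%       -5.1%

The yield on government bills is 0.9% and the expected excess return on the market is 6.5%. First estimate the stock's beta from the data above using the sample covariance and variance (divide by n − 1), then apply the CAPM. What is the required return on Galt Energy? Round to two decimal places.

3.66%

Mean R_i = (4.5 − 1.8 + 4.2 − 3.6 + 6.8 + 2.2) / 6 = 2.0500%
Mean R_m = (0.5 − 2.2 + 6.6 − 0.7 + 11.9 − 5.1) / 6 = 1.8333%
Σ(R_i − R̄_i)(R_m − R̄_m) = 83.6000  ⇒  Cov = 83.6000 / 5 = 16.7200
Σ(R_m − R̄_m)² = 196.5933  ⇒  Var(R_m) = 196.5933 / 5 = 39.3187
β = Cov / Var(R_m) = 16.7200 / 39.3187 = 0.4252
E(R) = R_f + β × MRP = 0.9% + 0.4252 × 6.5% = 3.66%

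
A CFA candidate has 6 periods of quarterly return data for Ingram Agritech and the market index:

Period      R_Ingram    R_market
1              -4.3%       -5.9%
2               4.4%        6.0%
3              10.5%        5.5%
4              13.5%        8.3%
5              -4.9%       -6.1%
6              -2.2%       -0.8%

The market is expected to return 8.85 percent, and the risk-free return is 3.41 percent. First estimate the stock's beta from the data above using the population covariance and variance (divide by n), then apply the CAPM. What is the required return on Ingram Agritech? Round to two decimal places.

Mean R_i = (-4.3 + 4.4 + 10.5 + 13.5 − 4.9 − 2.2) / 6 = 2.8333%
Mean R_m = (-5.9 + 6.0 + 5.5 + 8.3 − 6.1 − 0.8) / 6 = 1.1667%
Σ(R_i − R̄_i)(R_m − R̄_m) = 233.3867  ⇒  Cov = 233.3867 / 6 = 38.8978
Σ(R_m − R̄_m)² = 199.6333  ⇒  Var(R_m) = 199.6333 / 6 = 33.2722
β = Cov / Var(R_m) = 38.8978 / 33.2722 = 1.1691
MRP = 8.85% − 3.41% = 5.44%
E(R) = R_f + β × MRP = 3.41% + 1.1691 × 5.44% = 9.77%

9.77%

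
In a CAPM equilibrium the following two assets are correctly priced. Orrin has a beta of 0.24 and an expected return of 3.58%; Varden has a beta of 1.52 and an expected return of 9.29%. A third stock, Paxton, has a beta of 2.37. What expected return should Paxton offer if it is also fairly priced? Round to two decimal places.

MRP (SML slope) = (9.29% − 3.58%) / (1.52 − 0.24) = 5.71% / 1.28 = 4.4609%
R_f (intercept) = 3.58% − 0.24 × 4.4609% = 2.5094%
E(R_Paxton) = R_f + β × MRP = 2.5094% + 2.37 × 4.4609% = 13.08%

13.08%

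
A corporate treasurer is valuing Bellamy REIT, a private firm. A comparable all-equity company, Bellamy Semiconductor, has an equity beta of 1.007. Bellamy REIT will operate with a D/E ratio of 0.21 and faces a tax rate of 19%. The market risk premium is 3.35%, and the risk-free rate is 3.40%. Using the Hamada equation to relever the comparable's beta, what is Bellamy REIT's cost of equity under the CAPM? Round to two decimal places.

7.35%

β_L = β_U × [1 + (1 − t)(D/E)] = 1.007 × [1 + (1 − 0.19) × 0.21]
    = 1.007 × [1 + 0.81 × 0.21] = 1.007 × 1.1701 = 1.1783
E(R) = R_f + β_L × MRP = 3.40% + 1.1783 × 3.35% = 7.35%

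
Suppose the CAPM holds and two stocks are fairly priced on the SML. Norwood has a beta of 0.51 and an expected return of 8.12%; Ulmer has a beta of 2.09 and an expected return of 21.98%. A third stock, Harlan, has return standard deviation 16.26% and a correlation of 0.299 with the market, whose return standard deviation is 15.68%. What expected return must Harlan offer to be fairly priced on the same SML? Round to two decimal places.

MRP = (21.98% − 8.12%) / (2.09 − 0.51) = 8.7722%
R_f = 8.12% − 0.51 × 8.7722% = 3.6462%
β_Harlan = ρ·σ_i/σ_m = 0.299 × 16.26 / 15.68 = 0.3101
E(R_Harlan) = R_f + β × MRP = 3.6462% + 0.3101 × 8.7722% = 6.37%

6.37%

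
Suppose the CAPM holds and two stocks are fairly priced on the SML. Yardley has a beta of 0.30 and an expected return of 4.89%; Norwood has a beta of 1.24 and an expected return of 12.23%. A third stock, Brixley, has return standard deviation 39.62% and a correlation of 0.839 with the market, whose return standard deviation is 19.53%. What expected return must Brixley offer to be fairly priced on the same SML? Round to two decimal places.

15.84%

MRP = (12.23% − 4.89%) / (1.24 − 0.30) = 7.8085%
R_f = 4.89% − 0.30 × 7.8085% = 2.5475%
β_Brixley = ρ·σ_i/σ_m = 0.839 × 39.62 / 19.53 = 1.7021
E(R_Brixley) = R_f + β × MRP = 2.5475% + 1.7021 × 7.8085% = 15.84%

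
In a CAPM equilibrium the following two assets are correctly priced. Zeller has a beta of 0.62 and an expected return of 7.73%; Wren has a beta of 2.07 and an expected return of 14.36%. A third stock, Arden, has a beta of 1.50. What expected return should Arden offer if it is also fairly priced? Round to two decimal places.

11.75%

MRP (SML slope) = (14.36% − 7.73%) / (2.07 − 0.62) = 6.63% / 1.45 = 4.5724%
R_f (intercept) = 7.73% − 0.62 × 4.5724% = 4.8951%
E(R_Arden) = R_f + β × MRP = 4.8951% + 1.50 × 4.5724% = 11.75%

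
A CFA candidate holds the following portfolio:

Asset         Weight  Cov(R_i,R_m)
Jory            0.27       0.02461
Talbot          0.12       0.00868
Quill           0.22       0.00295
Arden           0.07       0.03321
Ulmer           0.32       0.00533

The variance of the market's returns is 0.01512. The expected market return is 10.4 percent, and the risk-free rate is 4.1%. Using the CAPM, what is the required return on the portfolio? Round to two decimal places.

β_Jory = 0.02461 / 0.01512 = 1.6276
β_Talbot = 0.00868 / 0.01512 = 0.5741
β_Quill = 0.00295 / 0.01512 = 0.1951
β_Arden = 0.03321 / 0.01512 = 2.1964
β_Ulmer = 0.00533 / 0.01512 = 0.3525
β_P = Σ w_i β_i = 0.27×1.6276 + 0.12×0.5741 + 0.22×0.1951 + 0.07×2.1964 + 0.32×0.3525 = 0.8178
MRP = 10.4% − 4.1% = 6.30%
E(R_P) = R_f + β_P × MRP = 4.1% + 0.8178 × 6.3% = 9.25%

9.25%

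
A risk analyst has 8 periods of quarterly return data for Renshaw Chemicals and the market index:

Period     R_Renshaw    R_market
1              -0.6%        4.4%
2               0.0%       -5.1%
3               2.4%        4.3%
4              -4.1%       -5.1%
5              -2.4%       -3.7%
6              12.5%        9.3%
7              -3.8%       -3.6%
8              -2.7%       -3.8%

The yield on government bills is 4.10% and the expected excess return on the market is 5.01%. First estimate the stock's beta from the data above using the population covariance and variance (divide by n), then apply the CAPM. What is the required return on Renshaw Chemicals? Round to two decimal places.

Mean R_i = (-0.6 + 0.0 + 2.4 − 4.1 − 2.4 + 12.5 − 3.8 − 2.7) / 8 = 0.1625%
Mean R_m = (4.4 − 5.1 + 4.3 − 5.1 − 3.7 + 9.3 − 3.6 − 3.8) / 8 = -0.4125%
Σ(R_i − R̄_i)(R_m − R̄_m) = 178.1963  ⇒  Cov = 178.1963 / 8 = 22.2745
Σ(R_m − R̄_m)² = 216.0888  ⇒  Var(R_m) = 216.0888 / 8 = 27.0111
β = Cov / Var(R_m) = 22.2745 / 27.0111 = 0.8246
E(R) = R_f + β × MRP = 4.10% + 0.8246 × 5.01% = 8.23%

8.23%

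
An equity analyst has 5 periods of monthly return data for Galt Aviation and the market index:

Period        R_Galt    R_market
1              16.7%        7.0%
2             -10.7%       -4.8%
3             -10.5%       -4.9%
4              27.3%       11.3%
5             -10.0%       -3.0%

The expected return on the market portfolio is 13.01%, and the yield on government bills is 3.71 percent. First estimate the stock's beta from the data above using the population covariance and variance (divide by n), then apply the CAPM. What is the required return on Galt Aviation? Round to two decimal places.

Mean R_i = (16.7 − 10.7 − 10.5 + 27.3 − 10.0) / 5 = 2.5600%
Mean R_m = (7.0 − 4.8 − 4.9 + 11.3 − 3.0) / 5 = 1.1200%
Σ(R_i − R̄_i)(R_m − R̄_m) = 543.8640  ⇒  Cov = 543.8640 / 5 = 108.7728
Σ(R_m − R̄_m)² = 226.4680  ⇒  Var(R_m) = 226.4680 / 5 = 45.2936
β = Cov / Var(R_m) = 108.7728 / 45.2936 = 2.4015
MRP = 13.01% − 3.71% = 9.30%
E(R) = R_f + β × MRP = 3.71% + 2.4015 × 9.30% = 26.04%

26.04%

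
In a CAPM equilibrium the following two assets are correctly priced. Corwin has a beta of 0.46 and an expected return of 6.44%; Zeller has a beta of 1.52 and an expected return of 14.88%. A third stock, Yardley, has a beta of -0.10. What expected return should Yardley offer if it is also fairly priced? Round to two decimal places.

1.98%

MRP (SML slope) = (14.88% − 6.44%) / (1.52 − 0.46) = 8.44% / 1.06 = 7.9623%
R_f (intercept) = 6.44% − 0.46 × 7.9623% = 2.7773%
E(R_Yardley) = R_f + β × MRP = 2.7773% + -0.10 × 7.9623% = 1.98%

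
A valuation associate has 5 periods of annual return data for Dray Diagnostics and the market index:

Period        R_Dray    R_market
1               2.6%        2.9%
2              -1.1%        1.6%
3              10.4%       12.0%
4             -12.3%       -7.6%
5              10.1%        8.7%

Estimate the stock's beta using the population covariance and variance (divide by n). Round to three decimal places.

Mean R_i = (2.6 − 1.1 + 10.4 − 12.3 + 10.1) / 5 = 1.9400%
Mean R_m = (2.9 + 1.6 + 12.0 − 7.6 + 8.7) / 5 = 3.5200%
Σ(R_i − R̄_i)(R_m − R̄_m) = 277.7860  ⇒  Cov = 277.7860 / 5 = 55.5572
Σ(R_m − R̄_m)² = 226.4680  ⇒  Var(R_m) = 226.4680 / 5 = 45.2936
β = Cov / Var(R_m) = 55.5572 / 45.2936 = 1.2266

1.227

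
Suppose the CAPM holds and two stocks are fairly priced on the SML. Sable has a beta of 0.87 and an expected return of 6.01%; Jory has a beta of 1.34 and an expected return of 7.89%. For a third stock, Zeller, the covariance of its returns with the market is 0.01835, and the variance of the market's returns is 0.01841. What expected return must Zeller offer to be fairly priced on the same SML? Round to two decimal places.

MRP = (7.89% − 6.01%) / (1.34 − 0.87) = 4.0000%
R_f = 6.01% − 0.87 × 4.0000% = 2.5300%
β_Zeller = Cov / Var(R_m) = 0.01835 / 0.01841 = 0.9967
E(R_Zeller) = R_f + β × MRP = 2.5300% + 0.9967 × 4.0000% = 6.52%

6.52%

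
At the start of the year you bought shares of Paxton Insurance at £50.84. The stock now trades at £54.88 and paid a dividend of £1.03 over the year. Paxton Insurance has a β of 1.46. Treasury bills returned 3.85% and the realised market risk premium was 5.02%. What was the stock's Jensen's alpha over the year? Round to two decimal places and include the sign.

-1.21%

Realised HPR = (P1 + D1 − P0) / P0 = (54.88 + 1.03 − 50.84) / 50.84 = 5.07 / 50.84 = 9.9725%
CAPM required = R_f + β·MRP = 3.85% + 1.46 × 5.02% = 11.1792%
α = realised − required = 9.9725% − 11.1792% = -1.21%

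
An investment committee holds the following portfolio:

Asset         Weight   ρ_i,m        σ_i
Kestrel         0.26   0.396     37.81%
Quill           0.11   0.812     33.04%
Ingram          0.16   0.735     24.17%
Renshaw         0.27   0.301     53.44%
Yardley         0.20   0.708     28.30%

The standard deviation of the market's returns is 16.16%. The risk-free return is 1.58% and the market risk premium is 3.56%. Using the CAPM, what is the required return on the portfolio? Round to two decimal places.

β_Kestrel = 0.396 × 37.81% / 16.16% = 0.9265
β_Quill = 0.812 × 33.04% / 16.16% = 1.6602
β_Ingram = 0.735 × 24.17% / 16.16% = 1.0993
β_Renshaw = 0.301 × 53.44% / 16.16% = 0.9954
β_Yardley = 0.708 × 28.30% / 16.16% = 1.2399
β_P = Σ w_i β_i = 0.26×0.9265 + 0.11×1.6602 + 0.16×1.0993 + 0.27×0.9954 + 0.20×1.2399 = 1.1161
E(R_P) = R_f + β_P × MRP = 1.58% + 1.1161 × 3.56% = 5.55%

5.55%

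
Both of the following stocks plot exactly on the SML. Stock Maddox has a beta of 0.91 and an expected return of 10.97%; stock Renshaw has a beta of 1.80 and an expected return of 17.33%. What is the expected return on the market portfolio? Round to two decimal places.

11.61%

Both satisfy E(R) = R_f + β·MRP, so the slope of the SML is
MRP = (17.33% − 10.97%) / (1.80 − 0.91) = 6.36% / 0.89 = 7.1461%
R_f = E(R_Maddox) − β_Maddox·MRP = 10.97% − 0.91 × 7.1461% = 4.4670%
E(R_m) = R_f + MRP = 4.4670% + 7.1461% = 11.61%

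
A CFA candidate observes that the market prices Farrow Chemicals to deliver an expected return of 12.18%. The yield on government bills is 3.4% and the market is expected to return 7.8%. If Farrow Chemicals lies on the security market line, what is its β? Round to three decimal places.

1.995

MRP = 7.8% − 3.4% = 4.40%
β = (E(R) − R_f) / MRP = (12.18% − 3.4%) / 4.4% = 8.78% / 4.4% = 1.995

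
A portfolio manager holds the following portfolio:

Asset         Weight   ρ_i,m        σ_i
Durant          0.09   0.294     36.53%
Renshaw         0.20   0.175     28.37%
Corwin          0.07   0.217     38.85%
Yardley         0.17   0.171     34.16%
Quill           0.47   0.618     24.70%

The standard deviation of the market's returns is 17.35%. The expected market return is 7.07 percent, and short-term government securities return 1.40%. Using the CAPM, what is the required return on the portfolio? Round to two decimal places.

4.90%

β_Durant = 0.294 × 36.53% / 17.35% = 0.6190
β_Renshaw = 0.175 × 28.37% / 17.35% = 0.2862
β_Corwin = 0.217 × 38.85% / 17.35% = 0.4859
β_Yardley = 0.171 × 34.16% / 17.35% = 0.3367
β_Quill = 0.618 × 24.70% / 17.35% = 0.8798
β_P = Σ w_i β_i = 0.09×0.6190 + 0.20×0.2862 + 0.07×0.4859 + 0.17×0.3367 + 0.47×0.8798 = 0.6177
MRP = 7.07% − 1.40% = 5.67%
E(R_P) = R_f + β_P × MRP = 1.40% + 0.6177 × 5.67% = 4.90%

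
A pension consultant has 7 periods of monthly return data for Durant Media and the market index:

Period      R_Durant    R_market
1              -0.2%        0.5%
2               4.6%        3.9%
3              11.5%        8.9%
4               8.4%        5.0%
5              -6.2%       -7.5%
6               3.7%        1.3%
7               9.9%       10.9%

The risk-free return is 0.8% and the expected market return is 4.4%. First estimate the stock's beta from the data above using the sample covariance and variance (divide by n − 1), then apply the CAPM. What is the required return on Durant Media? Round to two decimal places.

4.34%

Mean R_i = (-0.2 + 4.6 + 11.5 + 8.4 − 6.2 + 3.7 + 9.9) / 7 = 4.5286%
Mean R_m = (0.5 + 3.9 + 8.9 + 5.0 − 7.5 + 1.3 + 10.9) / 7 = 3.2857%
Σ(R_i − R̄_i)(R_m − R̄_m) = 217.2529  ⇒  Cov = 217.2529 / 6 = 36.2088
Σ(R_m − R̄_m)² = 220.8486  ⇒  Var(R_m) = 220.8486 / 6 = 36.8081
β = Cov / Var(R_m) = 36.2088 / 36.8081 = 0.9837
MRP = 4.4% − 0.8% = 3.60%
E(R) = R_f + β × MRP = 0.8% + 0.9837 × 3.6% = 4.34%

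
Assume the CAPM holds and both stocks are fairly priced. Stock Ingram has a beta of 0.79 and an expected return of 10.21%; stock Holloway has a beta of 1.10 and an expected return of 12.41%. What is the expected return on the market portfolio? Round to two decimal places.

Both satisfy E(R) = R_f + β·MRP, so the slope of the SML is
MRP = (12.41% − 10.21%) / (1.10 − 0.79) = 2.20% / 0.31 = 7.0968%
R_f = E(R_Ingram) − β_Ingram·MRP = 10.21% − 0.79 × 7.0968% = 4.6035%
E(R_m) = R_f + MRP = 4.6035% + 7.0968% = 11.70%

11.70%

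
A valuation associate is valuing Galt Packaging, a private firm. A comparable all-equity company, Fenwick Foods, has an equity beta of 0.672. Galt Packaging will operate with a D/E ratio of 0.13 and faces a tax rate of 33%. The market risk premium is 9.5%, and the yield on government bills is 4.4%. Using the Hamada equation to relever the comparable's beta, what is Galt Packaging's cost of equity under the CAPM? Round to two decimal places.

11.34%

β_L = β_U × [1 + (1 − t)(D/E)] = 0.672 × [1 + (1 − 0.33) × 0.13]
    = 0.672 × [1 + 0.67 × 0.13] = 0.672 × 1.0871 = 0.7305
E(R) = R_f + β_L × MRP = 4.4% + 0.7305 × 9.5% = 11.34%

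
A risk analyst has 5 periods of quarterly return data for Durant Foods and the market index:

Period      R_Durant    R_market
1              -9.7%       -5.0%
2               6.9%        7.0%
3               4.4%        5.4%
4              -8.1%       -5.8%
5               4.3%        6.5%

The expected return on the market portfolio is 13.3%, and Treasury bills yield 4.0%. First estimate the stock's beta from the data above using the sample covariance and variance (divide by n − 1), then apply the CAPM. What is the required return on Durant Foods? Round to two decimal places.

15.16%

Mean R_i = (-9.7 + 6.9 + 4.4 − 8.1 + 4.3) / 5 = -0.4400%
Mean R_m = (-5.0 + 7.0 + 5.4 − 5.8 + 6.5) / 5 = 1.6200%
Σ(R_i − R̄_i)(R_m − R̄_m) = 199.0540  ⇒  Cov = 199.0540 / 4 = 49.7635
Σ(R_m − R̄_m)² = 165.9280  ⇒  Var(R_m) = 165.9280 / 4 = 41.4820
β = Cov / Var(R_m) = 49.7635 / 41.4820 = 1.1996
MRP = 13.3% − 4.0% = 9.30%
E(R) = R_f + β × MRP = 4.0% + 1.1996 × 9.3% = 15.16%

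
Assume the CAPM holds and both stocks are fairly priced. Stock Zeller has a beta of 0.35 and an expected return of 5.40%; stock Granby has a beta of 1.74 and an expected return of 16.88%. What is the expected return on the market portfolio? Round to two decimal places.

10.77%

Both satisfy E(R) = R_f + β·MRP, so the slope of the SML is
MRP = (16.88% − 5.40%) / (1.74 − 0.35) = 11.48% / 1.39 = 8.2590%
R_f = E(R_Zeller) − β_Zeller·MRP = 5.40% − 0.35 × 8.2590% = 2.5094%
E(R_m) = R_f + MRP = 2.5094% + 8.2590% = 10.77%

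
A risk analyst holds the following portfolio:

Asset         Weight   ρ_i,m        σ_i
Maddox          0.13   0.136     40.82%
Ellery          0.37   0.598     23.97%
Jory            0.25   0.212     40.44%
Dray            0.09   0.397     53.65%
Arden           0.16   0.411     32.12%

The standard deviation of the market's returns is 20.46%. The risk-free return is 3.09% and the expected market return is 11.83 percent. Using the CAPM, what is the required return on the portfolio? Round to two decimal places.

β_Maddox = 0.136 × 40.82% / 20.46% = 0.2713
β_Ellery = 0.598 × 23.97% / 20.46% = 0.7006
β_Jory = 0.212 × 40.44% / 20.46% = 0.4190
β_Dray = 0.397 × 53.65% / 20.46% = 1.0410
β_Arden = 0.411 × 32.12% / 20.46% = 0.6452
β_P = Σ w_i β_i = 0.13×0.2713 + 0.37×0.7006 + 0.25×0.4190 + 0.09×1.0410 + 0.16×0.6452 = 0.5962
MRP = 11.83% − 3.09% = 8.74%
E(R_P) = R_f + β_P × MRP = 3.09% + 0.5962 × 8.74% = 8.30%

8.30%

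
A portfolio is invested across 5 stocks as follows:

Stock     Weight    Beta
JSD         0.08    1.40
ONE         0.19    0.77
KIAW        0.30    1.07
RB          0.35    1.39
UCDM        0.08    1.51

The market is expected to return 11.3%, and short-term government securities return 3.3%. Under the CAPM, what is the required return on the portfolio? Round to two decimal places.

12.79%

β_P = Σ w_i β_i = 0.08×1.40 + 0.19×0.77 + 0.30×1.07 + 0.35×1.39 + 0.08×1.51 = 1.1866
MRP = 11.3% − 3.3% = 8.00%
E(R_P) = R_f + β_P × MRP = 3.3% + 1.1866 × 8.0% = 12.79%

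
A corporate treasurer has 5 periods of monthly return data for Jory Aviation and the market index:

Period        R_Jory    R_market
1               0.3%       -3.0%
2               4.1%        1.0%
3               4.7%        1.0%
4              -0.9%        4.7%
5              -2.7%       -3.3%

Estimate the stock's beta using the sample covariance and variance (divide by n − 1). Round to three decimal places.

Mean R_i = (0.3 + 4.1 + 4.7 − 0.9 − 2.7) / 5 = 1.1000%
Mean R_m = (-3.0 + 1.0 + 1.0 + 4.7 − 3.3) / 5 = 0.0800%
Σ(R_i − R̄_i)(R_m − R̄_m) = 12.1400  ⇒  Cov = 12.1400 / 4 = 3.0350
Σ(R_m − R̄_m)² = 43.9480  ⇒  Var(R_m) = 43.9480 / 4 = 10.9870
β = Cov / Var(R_m) = 3.0350 / 10.9870 = 0.2762

0.276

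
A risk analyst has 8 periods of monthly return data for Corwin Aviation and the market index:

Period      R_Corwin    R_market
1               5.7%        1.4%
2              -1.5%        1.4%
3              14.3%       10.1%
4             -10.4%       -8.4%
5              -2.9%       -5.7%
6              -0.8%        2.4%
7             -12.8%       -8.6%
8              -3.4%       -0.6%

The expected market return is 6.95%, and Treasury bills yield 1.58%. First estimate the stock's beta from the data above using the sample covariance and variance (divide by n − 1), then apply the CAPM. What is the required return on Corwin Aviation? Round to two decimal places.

Mean R_i = (5.7 − 1.5 + 14.3 − 10.4 − 2.9 − 0.8 − 12.8 − 3.4) / 8 = -1.4750%
Mean R_m = (1.4 + 1.4 + 10.1 − 8.4 − 5.7 + 2.4 − 8.6 − 0.6) / 8 = -1.0000%
Σ(R_i − R̄_i)(R_m − R̄_m) = 352.6000  ⇒  Cov = 352.6000 / 7 = 50.3714
Σ(R_m − R̄_m)² = 281.0600  ⇒  Var(R_m) = 281.0600 / 7 = 40.1514
β = Cov / Var(R_m) = 50.3714 / 40.1514 = 1.2545
MRP = 6.95% − 1.58% = 5.37%
E(R) = R_f + β × MRP = 1.58% + 1.2545 × 5.37% = 8.32%

8.32%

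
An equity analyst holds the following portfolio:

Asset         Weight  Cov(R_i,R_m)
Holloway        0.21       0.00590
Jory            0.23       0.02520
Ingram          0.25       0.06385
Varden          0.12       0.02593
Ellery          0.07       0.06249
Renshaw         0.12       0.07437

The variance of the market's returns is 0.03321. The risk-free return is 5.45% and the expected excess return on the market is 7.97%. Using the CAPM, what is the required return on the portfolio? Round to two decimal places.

14.91%

β_Holloway = 0.00590 / 0.03321 = 0.1777
β_Jory = 0.02520 / 0.03321 = 0.7588
β_Ingram = 0.06385 / 0.03321 = 1.9226
β_Varden = 0.02593 / 0.03321 = 0.7808
β_Ellery = 0.06249 / 0.03321 = 1.8817
β_Renshaw = 0.07437 / 0.03321 = 2.2394
β_P = Σ w_i β_i = 0.21×0.1777 + 0.23×0.7588 + 0.25×1.9226 + 0.12×0.7808 + 0.07×1.8817 + 0.12×2.2394 = 1.1866
E(R_P) = R_f + β_P × MRP = 5.45% + 1.1866 × 7.97% = 14.91%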